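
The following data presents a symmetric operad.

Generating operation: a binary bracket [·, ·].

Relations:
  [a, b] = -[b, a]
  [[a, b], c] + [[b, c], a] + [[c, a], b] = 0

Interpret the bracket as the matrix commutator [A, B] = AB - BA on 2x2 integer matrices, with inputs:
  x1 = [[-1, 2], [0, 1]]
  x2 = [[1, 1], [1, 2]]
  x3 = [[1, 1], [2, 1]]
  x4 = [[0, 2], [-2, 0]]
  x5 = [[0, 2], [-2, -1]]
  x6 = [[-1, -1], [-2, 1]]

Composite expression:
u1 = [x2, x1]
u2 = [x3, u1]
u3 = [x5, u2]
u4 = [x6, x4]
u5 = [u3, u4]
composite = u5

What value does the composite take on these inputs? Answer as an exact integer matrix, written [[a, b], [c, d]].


[[16, -80], [128, -16]]


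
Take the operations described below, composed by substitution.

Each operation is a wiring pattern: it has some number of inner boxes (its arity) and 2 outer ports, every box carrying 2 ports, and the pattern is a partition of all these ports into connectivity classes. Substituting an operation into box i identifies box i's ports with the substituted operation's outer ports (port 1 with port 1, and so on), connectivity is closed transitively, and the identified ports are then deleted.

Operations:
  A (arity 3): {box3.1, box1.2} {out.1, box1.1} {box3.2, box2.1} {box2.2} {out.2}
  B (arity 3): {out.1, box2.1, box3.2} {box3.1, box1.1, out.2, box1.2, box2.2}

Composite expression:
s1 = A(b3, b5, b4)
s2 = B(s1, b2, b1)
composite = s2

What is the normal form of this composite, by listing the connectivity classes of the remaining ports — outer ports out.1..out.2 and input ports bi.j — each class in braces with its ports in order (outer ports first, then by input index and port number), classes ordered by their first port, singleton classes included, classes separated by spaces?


Connectivity passes through glued B-boundaries; trace each wire chain.
after A, the pattern on (b3, b5, b4) reads {out.1, b3.1} {out.2} {b3.2, b4.1} {b4.2, b5.1} {b5.2} (out.j = its outer ports)
after B, the pattern on (b3, b5, b4, b2, b1) reads {out.1, b1.2, b2.1} {out.2, b1.1, b2.2, b3.1} {b3.2, b4.1} {b4.2, b5.1} {b5.2} (out.j = its outer ports)

{out.1, b1.2, b2.1} {out.2, b1.1, b2.2, b3.1} {b3.2, b4.1} {b4.2, b5.1} {b5.2}


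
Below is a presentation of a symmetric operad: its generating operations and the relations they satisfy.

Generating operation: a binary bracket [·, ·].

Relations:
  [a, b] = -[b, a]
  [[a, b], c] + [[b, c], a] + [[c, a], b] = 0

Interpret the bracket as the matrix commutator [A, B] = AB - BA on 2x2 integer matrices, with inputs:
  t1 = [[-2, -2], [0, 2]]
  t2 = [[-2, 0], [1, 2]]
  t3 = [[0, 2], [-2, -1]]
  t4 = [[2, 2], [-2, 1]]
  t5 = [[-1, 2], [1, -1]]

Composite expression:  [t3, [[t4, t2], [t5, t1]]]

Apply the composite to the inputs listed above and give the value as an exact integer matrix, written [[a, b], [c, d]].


[[88, 352], [308, -88]]


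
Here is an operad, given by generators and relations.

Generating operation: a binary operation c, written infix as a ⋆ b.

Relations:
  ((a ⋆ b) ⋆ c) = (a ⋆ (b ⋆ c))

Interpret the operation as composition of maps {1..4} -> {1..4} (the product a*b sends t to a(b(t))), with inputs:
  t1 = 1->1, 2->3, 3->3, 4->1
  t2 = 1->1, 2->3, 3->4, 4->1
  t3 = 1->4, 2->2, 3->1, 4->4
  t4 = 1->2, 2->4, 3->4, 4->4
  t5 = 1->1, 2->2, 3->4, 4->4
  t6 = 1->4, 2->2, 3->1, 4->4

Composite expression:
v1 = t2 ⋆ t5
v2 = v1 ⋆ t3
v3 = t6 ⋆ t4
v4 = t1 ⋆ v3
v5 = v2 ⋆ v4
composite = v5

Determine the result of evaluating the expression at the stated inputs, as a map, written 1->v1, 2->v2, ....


1->1, 2->1, 3->1, 4->1

(t2 ⋆ t5) = 1->1, 2->3, 3->1, 4->1
((t2 ⋆ t5) ⋆ t3) = 1->1, 2->3, 3->1, 4->1
(t6 ⋆ t4) = 1->2, 2->4, 3->4, 4->4
(t1 ⋆ (t6 ⋆ t4)) = 1->3, 2->1, 3->1, 4->1
(((t2 ⋆ t5) ⋆ t3) ⋆ (t1 ⋆ (t6 ⋆ t4))) = 1->1, 2->1, 3->1, 4->1


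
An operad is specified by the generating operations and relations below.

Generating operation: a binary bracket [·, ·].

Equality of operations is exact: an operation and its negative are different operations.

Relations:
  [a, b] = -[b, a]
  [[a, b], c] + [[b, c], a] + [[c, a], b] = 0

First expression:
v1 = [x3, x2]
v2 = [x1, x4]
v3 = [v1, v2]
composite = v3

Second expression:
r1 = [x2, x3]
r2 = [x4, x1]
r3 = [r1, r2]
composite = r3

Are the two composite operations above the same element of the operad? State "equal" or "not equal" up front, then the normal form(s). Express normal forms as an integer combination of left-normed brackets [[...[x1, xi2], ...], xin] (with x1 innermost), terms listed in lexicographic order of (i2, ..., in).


The first expression, normalized: [[[x1, x4], x2], x3] - [[[x1, x4], x3], x2]
The second expression, normalized: [[[x1, x4], x2], x3] - [[[x1, x4], x3], x2]
Identical normal forms: equal.

equal: each reduces to [[[x1, x4], x2], x3] - [[[x1, x4], x3], x2]


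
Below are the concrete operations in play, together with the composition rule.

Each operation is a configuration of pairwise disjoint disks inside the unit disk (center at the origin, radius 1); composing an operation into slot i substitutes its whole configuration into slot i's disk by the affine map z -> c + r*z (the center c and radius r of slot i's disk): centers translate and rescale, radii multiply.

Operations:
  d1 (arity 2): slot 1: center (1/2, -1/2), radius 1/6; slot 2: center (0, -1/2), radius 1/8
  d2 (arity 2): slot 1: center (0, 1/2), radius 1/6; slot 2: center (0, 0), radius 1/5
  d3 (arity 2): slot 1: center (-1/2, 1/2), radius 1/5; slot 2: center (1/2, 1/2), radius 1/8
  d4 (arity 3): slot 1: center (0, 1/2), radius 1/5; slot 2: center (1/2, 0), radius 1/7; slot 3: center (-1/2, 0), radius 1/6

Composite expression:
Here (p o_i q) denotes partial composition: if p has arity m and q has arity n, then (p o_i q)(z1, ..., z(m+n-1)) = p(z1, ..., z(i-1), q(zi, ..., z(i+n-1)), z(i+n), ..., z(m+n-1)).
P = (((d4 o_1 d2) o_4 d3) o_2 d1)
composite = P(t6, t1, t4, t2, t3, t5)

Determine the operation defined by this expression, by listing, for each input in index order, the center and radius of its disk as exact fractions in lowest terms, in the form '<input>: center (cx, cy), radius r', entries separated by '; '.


Only the slot chain above each t matters under d4; compose those maps.
tracing t6 down its 2-map path: center (0, 3/5), radius 1/30
tracing t1 down its 3-map path: center (1/50, 12/25), radius 1/150
tracing t4 down its 3-map path: center (0, 12/25), radius 1/200
tracing t2 down its 1-map path: center (1/2, 0), radius 1/7
tracing t3 down its 2-map path: center (-7/12, 1/12), radius 1/30
tracing t5 down its 2-map path: center (-5/12, 1/12), radius 1/48

t1: center (1/50, 12/25), radius 1/150; t2: center (1/2, 0), radius 1/7; t3: center (-7/12, 1/12), radius 1/30; t4: center (0, 12/25), radius 1/200; t5: center (-5/12, 1/12), radius 1/48; t6: center (0, 3/5), radius 1/30


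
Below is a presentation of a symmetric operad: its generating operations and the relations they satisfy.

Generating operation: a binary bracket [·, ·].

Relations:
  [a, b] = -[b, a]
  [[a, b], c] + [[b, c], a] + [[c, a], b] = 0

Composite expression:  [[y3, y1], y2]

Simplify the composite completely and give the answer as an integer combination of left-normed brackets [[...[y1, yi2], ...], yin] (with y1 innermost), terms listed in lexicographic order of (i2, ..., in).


-[[y1, y3], y2]

A multilinear Lie element is pinned by y1-initial words (y1 innermost).
Composite bracket: [[y3, y1], y2]
Expanding via [a, b] = ab - ba: 4 signed words (2^2 = 4).
Collect the words opening with y1:
  y1y3y2 appears with sign -1, giving the term -[[y1, y3], y2]


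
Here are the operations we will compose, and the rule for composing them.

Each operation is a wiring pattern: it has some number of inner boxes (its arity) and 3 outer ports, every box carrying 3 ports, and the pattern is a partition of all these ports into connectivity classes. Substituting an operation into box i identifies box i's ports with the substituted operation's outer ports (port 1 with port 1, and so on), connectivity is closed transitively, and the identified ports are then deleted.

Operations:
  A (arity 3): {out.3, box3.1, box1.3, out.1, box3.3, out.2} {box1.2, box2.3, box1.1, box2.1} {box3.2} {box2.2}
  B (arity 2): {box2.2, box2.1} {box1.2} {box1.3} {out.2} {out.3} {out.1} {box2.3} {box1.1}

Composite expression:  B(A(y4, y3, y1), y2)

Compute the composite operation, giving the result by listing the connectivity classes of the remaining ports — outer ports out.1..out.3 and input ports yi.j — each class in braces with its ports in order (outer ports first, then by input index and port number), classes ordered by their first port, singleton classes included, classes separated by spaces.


{out.1} {out.2} {out.3} {y1.1, y1.3, y4.3} {y1.2} {y2.1, y2.2} {y2.3} {y3.1, y3.3, y4.1, y4.2} {y3.2}

After gluing at B, chains via deleted ports link the y-ports.
through A, on inputs (y4, y3, y1): {out.1, out.2, out.3, y1.1, y1.3, y4.3} {y1.2} {y3.1, y3.3, y4.1, y4.2} {y3.2} (out.j = stage outer ports)
through B, on inputs (y4, y3, y1, y2): {out.1} {out.2} {out.3} {y1.1, y1.3, y4.3} {y1.2} {y2.1, y2.2} {y2.3} {y3.1, y3.3, y4.1, y4.2} {y3.2} (out.j = stage outer ports)


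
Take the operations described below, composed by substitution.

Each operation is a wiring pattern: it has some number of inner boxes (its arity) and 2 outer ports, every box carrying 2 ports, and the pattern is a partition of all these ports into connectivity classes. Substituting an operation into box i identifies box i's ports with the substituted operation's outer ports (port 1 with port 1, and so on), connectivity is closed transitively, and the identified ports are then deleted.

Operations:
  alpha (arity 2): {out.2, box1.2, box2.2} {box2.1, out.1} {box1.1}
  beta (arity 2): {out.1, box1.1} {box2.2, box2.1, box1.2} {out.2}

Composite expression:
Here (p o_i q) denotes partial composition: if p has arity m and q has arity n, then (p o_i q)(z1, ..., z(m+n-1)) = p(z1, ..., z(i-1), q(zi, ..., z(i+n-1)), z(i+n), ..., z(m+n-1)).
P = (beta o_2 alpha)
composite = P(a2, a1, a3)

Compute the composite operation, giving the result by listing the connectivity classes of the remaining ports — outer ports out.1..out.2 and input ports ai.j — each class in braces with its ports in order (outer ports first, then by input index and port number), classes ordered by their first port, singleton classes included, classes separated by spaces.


{out.1, a2.1} {out.2} {a1.1} {a1.2, a2.2, a3.1, a3.2}

Substituting into beta glues patterns; closure does the rest.
stage alpha: inputs (a1, a3), connectivity {out.1, a3.1} {out.2, a1.2, a3.2} {a1.1}, out.j its boundary
stage beta: inputs (a2, a1, a3), connectivity {out.1, a2.1} {out.2} {a1.1} {a1.2, a2.2, a3.1, a3.2}, out.j its boundary


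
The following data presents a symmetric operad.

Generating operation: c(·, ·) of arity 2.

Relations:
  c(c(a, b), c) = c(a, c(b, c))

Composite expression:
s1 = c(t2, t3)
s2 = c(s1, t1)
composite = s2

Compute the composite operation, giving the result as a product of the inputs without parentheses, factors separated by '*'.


Every regrouping of c is equal, so read the t-inputs in written order.
c(t2, t3) spells out as t2 * t3
c(c(t2, t3), t1) spells out as t2 * t3 * t1

t2 * t3 * t1


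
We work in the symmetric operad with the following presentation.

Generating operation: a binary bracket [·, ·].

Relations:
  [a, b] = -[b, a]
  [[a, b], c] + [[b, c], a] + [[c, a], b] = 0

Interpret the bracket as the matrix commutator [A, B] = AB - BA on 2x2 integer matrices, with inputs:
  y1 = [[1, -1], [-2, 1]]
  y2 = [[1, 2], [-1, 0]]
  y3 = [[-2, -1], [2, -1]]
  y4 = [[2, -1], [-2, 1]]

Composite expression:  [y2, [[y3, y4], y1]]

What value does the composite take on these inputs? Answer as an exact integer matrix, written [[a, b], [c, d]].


[[24, 8], [-8, -24]]

[y3, y4] = [[4, 2], [0, -4]]
[[y3, y4], y1] = [[-4, -8], [16, 4]]
[y2, [[y3, y4], y1]] = [[24, 8], [-8, -24]]


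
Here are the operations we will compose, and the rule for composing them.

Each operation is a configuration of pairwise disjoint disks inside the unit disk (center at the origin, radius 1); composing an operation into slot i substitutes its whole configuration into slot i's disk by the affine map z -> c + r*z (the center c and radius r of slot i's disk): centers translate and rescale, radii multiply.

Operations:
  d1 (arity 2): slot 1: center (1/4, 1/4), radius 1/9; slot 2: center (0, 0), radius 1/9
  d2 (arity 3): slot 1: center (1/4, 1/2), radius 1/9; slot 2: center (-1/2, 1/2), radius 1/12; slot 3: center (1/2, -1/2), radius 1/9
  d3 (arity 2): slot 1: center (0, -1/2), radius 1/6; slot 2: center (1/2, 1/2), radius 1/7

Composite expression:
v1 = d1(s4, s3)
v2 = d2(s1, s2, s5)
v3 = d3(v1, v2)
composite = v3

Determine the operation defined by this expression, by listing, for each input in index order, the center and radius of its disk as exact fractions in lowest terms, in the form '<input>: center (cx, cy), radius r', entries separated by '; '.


s1: center (15/28, 4/7), radius 1/63; s2: center (3/7, 4/7), radius 1/84; s3: center (0, -1/2), radius 1/54; s4: center (1/24, -11/24), radius 1/54; s5: center (4/7, 3/7), radius 1/63


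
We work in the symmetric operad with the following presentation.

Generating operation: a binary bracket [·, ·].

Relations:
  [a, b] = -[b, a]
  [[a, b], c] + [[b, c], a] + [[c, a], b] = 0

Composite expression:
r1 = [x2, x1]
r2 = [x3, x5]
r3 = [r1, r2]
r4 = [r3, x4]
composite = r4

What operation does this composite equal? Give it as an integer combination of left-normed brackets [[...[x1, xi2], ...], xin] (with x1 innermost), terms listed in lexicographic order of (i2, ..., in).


-[[[[x1, x2], x3], x5], x4] + [[[[x1, x2], x5], x3], x4]

Antisymmetry and Jacobi reduce to x1-anchored left-normed brackets.
Composite bracket: [[[x2, x1], [x3, x5]], x4]
Full expansion: 16 signed words from ab - ba (2^4 = 16).
Collect the words opening with x1:
  from x1x2x3x5x4, sign -1: term -[[[[x1, x2], x3], x5], x4]
  from x1x2x5x3x4, sign +1: term +[[[[x1, x2], x5], x3], x4]


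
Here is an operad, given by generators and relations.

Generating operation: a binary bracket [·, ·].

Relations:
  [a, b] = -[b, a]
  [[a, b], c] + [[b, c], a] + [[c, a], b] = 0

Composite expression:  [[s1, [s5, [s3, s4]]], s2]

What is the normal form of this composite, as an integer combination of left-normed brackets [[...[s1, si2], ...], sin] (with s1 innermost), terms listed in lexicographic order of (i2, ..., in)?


In the tensor algebra, words opening s1 carry the s1-anchored form.
Composite bracket: [[s1, [s5, [s3, s4]]], s2]
Under [a, b] = ab - ba we get 16 signed associative words (2^4 = 16).
Keep just the words that open with s1:
  s1s3s4s5s2 (sign -1) contributes -[[[[s1, s3], s4], s5], s2]
  s1s4s3s5s2 (sign +1) contributes +[[[[s1, s4], s3], s5], s2]
  s1s5s3s4s2 (sign +1) contributes +[[[[s1, s5], s3], s4], s2]
  s1s5s4s3s2 (sign -1) contributes -[[[[s1, s5], s4], s3], s2]

-[[[[s1, s3], s4], s5], s2] + [[[[s1, s4], s3], s5], s2] + [[[[s1, s5], s3], s4], s2] - [[[[s1, s5], s4], s3], s2]


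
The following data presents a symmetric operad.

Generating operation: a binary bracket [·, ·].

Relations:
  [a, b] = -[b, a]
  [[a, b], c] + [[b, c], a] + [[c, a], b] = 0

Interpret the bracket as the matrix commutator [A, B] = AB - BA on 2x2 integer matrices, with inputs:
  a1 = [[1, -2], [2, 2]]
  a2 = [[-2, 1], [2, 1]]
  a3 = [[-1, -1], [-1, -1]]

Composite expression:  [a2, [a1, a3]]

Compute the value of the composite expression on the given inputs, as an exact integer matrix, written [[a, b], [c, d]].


[[-3, -11], [13, 3]]


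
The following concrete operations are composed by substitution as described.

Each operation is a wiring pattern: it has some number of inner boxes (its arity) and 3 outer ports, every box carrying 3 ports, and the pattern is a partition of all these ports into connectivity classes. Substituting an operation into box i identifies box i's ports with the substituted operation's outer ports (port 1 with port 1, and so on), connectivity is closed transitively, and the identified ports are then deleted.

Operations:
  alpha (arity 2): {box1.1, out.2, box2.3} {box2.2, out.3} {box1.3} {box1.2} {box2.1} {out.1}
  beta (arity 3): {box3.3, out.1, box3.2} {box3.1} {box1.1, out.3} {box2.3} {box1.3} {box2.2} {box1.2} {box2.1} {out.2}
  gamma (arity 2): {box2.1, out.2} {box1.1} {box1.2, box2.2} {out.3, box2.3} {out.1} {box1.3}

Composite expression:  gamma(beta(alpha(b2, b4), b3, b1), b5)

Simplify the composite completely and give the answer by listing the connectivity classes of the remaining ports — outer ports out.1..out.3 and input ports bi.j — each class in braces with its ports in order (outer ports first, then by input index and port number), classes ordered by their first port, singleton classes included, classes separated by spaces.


{out.1} {out.2, b5.1} {out.3, b5.3} {b1.1} {b1.2, b1.3} {b2.1, b4.3} {b2.2} {b2.3} {b3.1} {b3.2} {b3.3} {b4.1} {b4.2} {b5.2}


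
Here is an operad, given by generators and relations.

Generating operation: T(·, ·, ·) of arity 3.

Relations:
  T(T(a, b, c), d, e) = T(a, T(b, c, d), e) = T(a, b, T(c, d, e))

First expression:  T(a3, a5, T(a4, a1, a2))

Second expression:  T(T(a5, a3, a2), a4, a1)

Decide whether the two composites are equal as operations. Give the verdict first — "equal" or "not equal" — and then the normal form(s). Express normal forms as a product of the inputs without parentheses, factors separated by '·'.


not equal; first: a3 · a5 · a4 · a1 · a2; second: a5 · a3 · a2 · a4 · a1


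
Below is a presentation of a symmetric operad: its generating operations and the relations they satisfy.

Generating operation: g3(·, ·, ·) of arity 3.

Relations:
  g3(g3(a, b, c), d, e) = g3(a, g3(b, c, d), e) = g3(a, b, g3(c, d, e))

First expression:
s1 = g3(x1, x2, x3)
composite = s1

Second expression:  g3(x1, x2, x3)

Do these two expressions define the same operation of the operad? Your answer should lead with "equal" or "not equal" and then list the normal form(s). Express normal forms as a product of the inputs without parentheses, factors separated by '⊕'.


equal: each reduces to x1 ⊕ x2 ⊕ x3

Reducing the first expression gives x1 ⊕ x2 ⊕ x3
Reducing the second expression gives x1 ⊕ x2 ⊕ x3
Identical normal forms: equal.


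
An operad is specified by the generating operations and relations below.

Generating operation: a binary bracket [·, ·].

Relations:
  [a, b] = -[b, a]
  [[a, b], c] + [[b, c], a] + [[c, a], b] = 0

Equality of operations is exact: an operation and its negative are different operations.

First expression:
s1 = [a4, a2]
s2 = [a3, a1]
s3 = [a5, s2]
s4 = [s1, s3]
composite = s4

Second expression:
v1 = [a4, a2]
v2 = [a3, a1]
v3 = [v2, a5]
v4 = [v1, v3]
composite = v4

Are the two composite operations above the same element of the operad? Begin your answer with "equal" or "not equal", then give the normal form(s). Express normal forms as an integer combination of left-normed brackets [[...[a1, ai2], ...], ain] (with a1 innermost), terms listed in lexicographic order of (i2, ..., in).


not equal: they reduce to [[[[a1, a3], a5], a2], a4] - [[[[a1, a3], a5], a4], a2] and -[[[[a1, a3], a5], a2], a4] + [[[[a1, a3], a5], a4], a2]

Normal form of the first expression: [[[[a1, a3], a5], a2], a4] - [[[[a1, a3], a5], a4], a2]
Normal form of the second expression: -[[[[a1, a3], a5], a2], a4] + [[[[a1, a3], a5], a4], a2]
Distinct normal forms: not equal.


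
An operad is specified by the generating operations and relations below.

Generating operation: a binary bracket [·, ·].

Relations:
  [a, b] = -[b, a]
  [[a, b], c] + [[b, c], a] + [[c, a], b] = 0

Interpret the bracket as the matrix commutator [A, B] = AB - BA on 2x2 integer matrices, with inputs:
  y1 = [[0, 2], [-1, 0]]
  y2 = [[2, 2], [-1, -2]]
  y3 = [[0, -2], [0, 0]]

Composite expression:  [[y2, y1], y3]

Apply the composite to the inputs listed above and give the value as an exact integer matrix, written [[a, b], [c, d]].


[[8, 0], [0, -8]]

[y2, y1] = [[0, 8], [4, 0]]
[[y2, y1], y3] = [[8, 0], [0, -8]]


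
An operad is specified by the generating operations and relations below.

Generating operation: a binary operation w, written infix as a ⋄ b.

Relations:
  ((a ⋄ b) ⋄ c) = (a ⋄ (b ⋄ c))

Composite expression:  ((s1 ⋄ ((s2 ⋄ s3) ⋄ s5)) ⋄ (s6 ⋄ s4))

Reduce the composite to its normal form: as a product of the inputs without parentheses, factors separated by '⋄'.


Associativity of w dissolves the nesting; only the s-input order survives.
(s2 ⋄ s3) reduces to s2 ⋄ s3
((s2 ⋄ s3) ⋄ s5) reduces to s2 ⋄ s3 ⋄ s5
(s1 ⋄ ((s2 ⋄ s3) ⋄ s5)) reduces to s1 ⋄ s2 ⋄ s3 ⋄ s5
(s6 ⋄ s4) reduces to s6 ⋄ s4
((s1 ⋄ ((s2 ⋄ s3) ⋄ s5)) ⋄ (s6 ⋄ s4)) reduces to s1 ⋄ s2 ⋄ s3 ⋄ s5 ⋄ s6 ⋄ s4

s1 ⋄ s2 ⋄ s3 ⋄ s5 ⋄ s6 ⋄ s4


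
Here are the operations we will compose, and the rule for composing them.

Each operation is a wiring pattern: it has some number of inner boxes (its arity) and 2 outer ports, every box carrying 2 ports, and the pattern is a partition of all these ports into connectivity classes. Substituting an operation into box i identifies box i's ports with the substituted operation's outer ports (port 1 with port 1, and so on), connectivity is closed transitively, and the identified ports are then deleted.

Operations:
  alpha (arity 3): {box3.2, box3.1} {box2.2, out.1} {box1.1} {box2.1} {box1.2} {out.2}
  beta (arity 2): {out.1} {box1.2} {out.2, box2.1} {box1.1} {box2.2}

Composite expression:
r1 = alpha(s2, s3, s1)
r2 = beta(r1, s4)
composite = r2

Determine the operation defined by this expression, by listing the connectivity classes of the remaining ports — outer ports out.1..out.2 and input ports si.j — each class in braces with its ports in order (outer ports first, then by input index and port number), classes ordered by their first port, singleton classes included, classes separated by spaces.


{out.1} {out.2, s4.1} {s1.1, s1.2} {s2.1} {s2.2} {s3.1} {s3.2} {s4.2}

Substituting into beta glues patterns; closure does the rest.
stage alpha: inputs (s2, s3, s1), connectivity {out.1, s3.2} {out.2} {s1.1, s1.2} {s2.1} {s2.2} {s3.1}, out.j its boundary
stage beta: inputs (s2, s3, s1, s4), connectivity {out.1} {out.2, s4.1} {s1.1, s1.2} {s2.1} {s2.2} {s3.1} {s3.2} {s4.2}, out.j its boundary


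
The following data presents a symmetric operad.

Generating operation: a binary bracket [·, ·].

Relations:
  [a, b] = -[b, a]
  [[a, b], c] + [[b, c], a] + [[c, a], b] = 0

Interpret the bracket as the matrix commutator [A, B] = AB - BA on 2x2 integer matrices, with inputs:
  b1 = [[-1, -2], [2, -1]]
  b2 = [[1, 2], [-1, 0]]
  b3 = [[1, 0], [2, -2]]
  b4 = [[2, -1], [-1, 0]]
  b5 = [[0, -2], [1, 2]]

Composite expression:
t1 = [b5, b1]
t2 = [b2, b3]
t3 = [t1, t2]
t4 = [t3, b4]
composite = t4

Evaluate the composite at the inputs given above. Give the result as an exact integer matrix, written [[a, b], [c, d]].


[[20, 8], [32, -20]]

[b5, b1] = [[-2, 4], [4, 2]]
[b2, b3] = [[4, -6], [-5, -4]]
[[b5, b1], [b2, b3]] = [[4, -8], [12, -4]]
[[[b5, b1], [b2, b3]], b4] = [[20, 8], [32, -20]]


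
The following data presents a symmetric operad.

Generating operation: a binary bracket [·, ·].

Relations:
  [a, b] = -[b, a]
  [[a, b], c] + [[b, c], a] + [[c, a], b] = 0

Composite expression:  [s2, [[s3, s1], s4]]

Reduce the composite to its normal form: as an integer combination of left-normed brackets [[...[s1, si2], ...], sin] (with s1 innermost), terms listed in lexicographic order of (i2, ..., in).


[[[s1, s3], s4], s2]

Left-normed coefficients sit on the s1-initial expansion words.
Composite bracket: [s2, [[s3, s1], s4]]
Under [a, b] = ab - ba we get 8 signed associative words (2^3 = 8).
Only words starting with s1 matter:
  the word s1s3s4s2 carries sign +1 and contributes +[[[s1, s3], s4], s2]


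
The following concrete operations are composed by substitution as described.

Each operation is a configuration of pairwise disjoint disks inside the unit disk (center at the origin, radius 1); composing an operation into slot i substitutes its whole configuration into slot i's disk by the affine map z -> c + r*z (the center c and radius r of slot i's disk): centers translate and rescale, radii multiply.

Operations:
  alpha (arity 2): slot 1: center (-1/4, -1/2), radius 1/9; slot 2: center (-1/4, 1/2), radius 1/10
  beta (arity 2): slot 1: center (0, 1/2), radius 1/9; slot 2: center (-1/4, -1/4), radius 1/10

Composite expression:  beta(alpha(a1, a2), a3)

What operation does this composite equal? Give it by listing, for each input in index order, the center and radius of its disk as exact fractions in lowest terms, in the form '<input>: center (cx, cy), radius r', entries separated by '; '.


a1: center (-1/36, 4/9), radius 1/81; a2: center (-1/36, 5/9), radius 1/90; a3: center (-1/4, -1/4), radius 1/10

Affine substitution under beta: radii multiply and a-centers shift.
a1 passes through 2 substitutions, ending at center (-1/36, 4/9), radius 1/81
a2 passes through 2 substitutions, ending at center (-1/36, 5/9), radius 1/90
a3 passes through 1 substitution, ending at center (-1/4, -1/4), radius 1/10


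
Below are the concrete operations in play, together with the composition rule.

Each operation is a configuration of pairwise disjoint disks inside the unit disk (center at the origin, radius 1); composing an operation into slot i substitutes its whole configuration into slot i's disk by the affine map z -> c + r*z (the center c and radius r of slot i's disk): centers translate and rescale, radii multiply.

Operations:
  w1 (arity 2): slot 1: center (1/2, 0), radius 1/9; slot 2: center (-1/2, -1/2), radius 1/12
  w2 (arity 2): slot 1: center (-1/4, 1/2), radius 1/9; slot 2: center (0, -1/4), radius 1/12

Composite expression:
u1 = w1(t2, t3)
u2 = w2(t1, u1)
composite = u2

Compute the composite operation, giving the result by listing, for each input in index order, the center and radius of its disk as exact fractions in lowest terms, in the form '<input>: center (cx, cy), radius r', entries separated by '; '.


Follow each t-input down from w2: c' goes to c + r*c', radius to r*r'.
t1 passes through 1 substitution, ending at center (-1/4, 1/2), radius 1/9
t2 passes through 2 substitutions, ending at center (1/24, -1/4), radius 1/108
t3 passes through 2 substitutions, ending at center (-1/24, -7/24), radius 1/144

t1: center (-1/4, 1/2), radius 1/9; t2: center (1/24, -1/4), radius 1/108; t3: center (-1/24, -7/24), radius 1/144


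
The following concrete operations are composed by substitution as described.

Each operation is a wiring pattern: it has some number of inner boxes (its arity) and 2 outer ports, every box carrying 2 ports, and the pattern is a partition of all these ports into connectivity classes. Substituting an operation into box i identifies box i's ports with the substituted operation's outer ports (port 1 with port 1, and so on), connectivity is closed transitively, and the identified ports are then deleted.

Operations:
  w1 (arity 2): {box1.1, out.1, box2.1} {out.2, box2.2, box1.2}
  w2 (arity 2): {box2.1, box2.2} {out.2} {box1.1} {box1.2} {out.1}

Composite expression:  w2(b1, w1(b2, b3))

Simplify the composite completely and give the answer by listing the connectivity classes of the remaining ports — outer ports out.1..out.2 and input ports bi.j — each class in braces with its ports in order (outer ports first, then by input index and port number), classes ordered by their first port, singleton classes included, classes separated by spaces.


Substituting into w2 glues patterns; closure does the rest.
w1 over (b2, b3) gives {out.1, b2.1, b3.1} {out.2, b2.2, b3.2}, out.j being that stage's outer ports
w2 over (b1, b2, b3) gives {out.1} {out.2} {b1.1} {b1.2} {b2.1, b2.2, b3.1, b3.2}, out.j being that stage's outer ports

{out.1} {out.2} {b1.1} {b1.2} {b2.1, b2.2, b3.1, b3.2}


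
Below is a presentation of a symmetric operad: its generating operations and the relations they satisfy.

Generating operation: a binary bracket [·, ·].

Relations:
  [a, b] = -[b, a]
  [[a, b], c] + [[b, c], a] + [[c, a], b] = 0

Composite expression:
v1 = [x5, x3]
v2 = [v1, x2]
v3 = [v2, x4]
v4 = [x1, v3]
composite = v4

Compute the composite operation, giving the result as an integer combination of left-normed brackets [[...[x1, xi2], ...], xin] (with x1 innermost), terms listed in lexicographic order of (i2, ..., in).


[[[[x1, x2], x3], x5], x4] - [[[[x1, x2], x5], x3], x4] - [[[[x1, x3], x5], x2], x4] - [[[[x1, x4], x2], x3], x5] + [[[[x1, x4], x2], x5], x3] + [[[[x1, x4], x3], x5], x2] - [[[[x1, x4], x5], x3], x2] + [[[[x1, x5], x3], x2], x4]

A multilinear Lie element is pinned by x1-initial words (x1 innermost).
Composite bracket: [x1, [[[x5, x3], x2], x4]]
Each bracket splits as ab - ba, giving 16 signed words (2^4 = 16).
Words beginning with x1 determine it all:
  word x1x2x3x5x4 has sign +1, contributing +[[[[x1, x2], x3], x5], x4]
  word x1x2x5x3x4 has sign -1, contributing -[[[[x1, x2], x5], x3], x4]
  word x1x3x5x2x4 has sign -1, contributing -[[[[x1, x3], x5], x2], x4]
  word x1x4x2x3x5 has sign -1, contributing -[[[[x1, x4], x2], x3], x5]
  word x1x4x2x5x3 has sign +1, contributing +[[[[x1, x4], x2], x5], x3]
  word x1x4x3x5x2 has sign +1, contributing +[[[[x1, x4], x3], x5], x2]
  word x1x4x5x3x2 has sign -1, contributing -[[[[x1, x4], x5], x3], x2]
  word x1x5x3x2x4 has sign +1, contributing +[[[[x1, x5], x3], x2], x4]


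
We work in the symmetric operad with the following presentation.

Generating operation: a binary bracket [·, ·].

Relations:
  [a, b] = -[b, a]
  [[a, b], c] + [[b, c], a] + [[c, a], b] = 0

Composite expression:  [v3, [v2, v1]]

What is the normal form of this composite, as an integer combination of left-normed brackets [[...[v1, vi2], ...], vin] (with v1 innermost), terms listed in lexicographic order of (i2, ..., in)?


[[v1, v2], v3]

Left-normed coefficients sit on the v1-initial expansion words.
Composite bracket: [v3, [v2, v1]]
Under [a, b] = ab - ba we get 4 signed associative words (2^2 = 4).
The v1-initial words carry the normal form:
  word v1v2v3 has sign +1, contributing +[[v1, v2], v3]


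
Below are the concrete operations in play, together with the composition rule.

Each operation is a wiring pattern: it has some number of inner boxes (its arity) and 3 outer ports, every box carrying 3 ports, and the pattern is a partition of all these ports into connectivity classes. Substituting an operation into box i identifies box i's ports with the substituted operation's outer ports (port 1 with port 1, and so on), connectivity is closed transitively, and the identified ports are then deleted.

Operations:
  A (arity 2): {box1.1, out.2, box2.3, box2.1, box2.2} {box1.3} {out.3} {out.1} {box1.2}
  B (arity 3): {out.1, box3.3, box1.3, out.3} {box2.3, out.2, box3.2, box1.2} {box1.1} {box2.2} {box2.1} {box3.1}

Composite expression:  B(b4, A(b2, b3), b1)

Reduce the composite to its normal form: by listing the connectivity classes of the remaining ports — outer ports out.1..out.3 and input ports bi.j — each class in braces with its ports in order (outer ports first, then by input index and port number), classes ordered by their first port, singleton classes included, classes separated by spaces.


{out.1, out.3, b1.3, b4.3} {out.2, b1.2, b4.2} {b1.1} {b2.1, b3.1, b3.2, b3.3} {b2.2} {b2.3} {b4.1}

Reachability decides: close wires over B-identified ports.
composing A on (b2, b3), with out.j its own outer ports: {out.1} {out.2, b2.1, b3.1, b3.2, b3.3} {out.3} {b2.2} {b2.3}
composing B on (b4, b2, b3, b1), with out.j its own outer ports: {out.1, out.3, b1.3, b4.3} {out.2, b1.2, b4.2} {b1.1} {b2.1, b3.1, b3.2, b3.3} {b2.2} {b2.3} {b4.1}


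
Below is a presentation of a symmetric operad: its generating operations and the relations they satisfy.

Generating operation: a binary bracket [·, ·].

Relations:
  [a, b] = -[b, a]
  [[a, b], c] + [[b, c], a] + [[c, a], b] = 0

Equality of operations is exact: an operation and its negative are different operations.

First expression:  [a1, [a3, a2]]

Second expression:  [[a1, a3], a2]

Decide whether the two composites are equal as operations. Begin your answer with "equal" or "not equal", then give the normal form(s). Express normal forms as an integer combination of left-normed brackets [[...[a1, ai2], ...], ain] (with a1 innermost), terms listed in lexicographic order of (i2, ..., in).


not equal — first -[[a1, a2], a3] + [[a1, a3], a2], second [[a1, a3], a2]


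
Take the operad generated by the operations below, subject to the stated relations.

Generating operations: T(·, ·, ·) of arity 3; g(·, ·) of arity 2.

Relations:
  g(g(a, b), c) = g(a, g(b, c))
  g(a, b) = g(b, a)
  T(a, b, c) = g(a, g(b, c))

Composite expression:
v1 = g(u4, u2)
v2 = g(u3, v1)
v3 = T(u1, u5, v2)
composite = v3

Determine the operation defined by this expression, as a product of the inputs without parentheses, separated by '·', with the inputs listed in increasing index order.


Reordering under T is free, so list the u-inputs canonically.
g(u4, u2) linearizes to u4 · u2
g(u3, g(u4, u2)) linearizes to u3 · u4 · u2
T(u1, u5, g(u3, g(u4, u2))) linearizes to u1 · u5 · u3 · u4 · u2
putting the inputs in ascending order: u1 · u2 · u3 · u4 · u5

u1 · u2 · u3 · u4 · u5


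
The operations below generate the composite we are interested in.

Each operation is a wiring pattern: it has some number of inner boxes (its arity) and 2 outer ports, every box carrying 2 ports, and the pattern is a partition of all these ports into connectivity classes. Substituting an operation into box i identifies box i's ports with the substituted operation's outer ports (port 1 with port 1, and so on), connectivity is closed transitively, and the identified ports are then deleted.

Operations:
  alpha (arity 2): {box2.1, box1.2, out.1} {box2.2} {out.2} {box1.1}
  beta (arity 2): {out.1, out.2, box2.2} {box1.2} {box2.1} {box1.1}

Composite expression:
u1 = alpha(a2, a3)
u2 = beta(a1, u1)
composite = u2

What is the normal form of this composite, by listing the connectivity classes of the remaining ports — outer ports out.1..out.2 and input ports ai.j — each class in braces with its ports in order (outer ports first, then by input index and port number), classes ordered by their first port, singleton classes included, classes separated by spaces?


{out.1, out.2} {a1.1} {a1.2} {a2.1} {a2.2, a3.1} {a3.2}

Two ports join when wires chain via beta-identified ports.
alpha over (a2, a3) gives {out.1, a2.2, a3.1} {out.2} {a2.1} {a3.2}, out.j being that stage's outer ports
beta over (a1, a2, a3) gives {out.1, out.2} {a1.1} {a1.2} {a2.1} {a2.2, a3.1} {a3.2}, out.j being that stage's outer ports


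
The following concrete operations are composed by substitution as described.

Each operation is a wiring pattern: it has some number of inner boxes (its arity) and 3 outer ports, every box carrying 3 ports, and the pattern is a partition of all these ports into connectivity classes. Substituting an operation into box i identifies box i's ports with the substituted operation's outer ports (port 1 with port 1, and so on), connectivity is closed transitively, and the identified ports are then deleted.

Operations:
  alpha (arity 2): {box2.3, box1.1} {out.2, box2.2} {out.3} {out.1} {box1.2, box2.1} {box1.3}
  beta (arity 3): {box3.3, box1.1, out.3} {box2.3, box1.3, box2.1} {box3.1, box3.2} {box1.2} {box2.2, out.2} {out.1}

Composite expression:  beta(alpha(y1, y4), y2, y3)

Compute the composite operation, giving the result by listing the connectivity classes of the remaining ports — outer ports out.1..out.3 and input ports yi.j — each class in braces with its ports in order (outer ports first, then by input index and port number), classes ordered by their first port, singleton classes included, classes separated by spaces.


After gluing at beta, chains via deleted ports link the y-ports.
the subtree at alpha composes to {out.1} {out.2, y4.2} {out.3} {y1.1, y4.3} {y1.2, y4.1} {y1.3} on (y1, y4); out.j = own outer ports
the subtree at beta composes to {out.1} {out.2, y2.2} {out.3, y3.3} {y1.1, y4.3} {y1.2, y4.1} {y1.3} {y2.1, y2.3} {y3.1, y3.2} {y4.2} on (y1, y4, y2, y3); out.j = own outer ports

{out.1} {out.2, y2.2} {out.3, y3.3} {y1.1, y4.3} {y1.2, y4.1} {y1.3} {y2.1, y2.3} {y3.1, y3.2} {y4.2}


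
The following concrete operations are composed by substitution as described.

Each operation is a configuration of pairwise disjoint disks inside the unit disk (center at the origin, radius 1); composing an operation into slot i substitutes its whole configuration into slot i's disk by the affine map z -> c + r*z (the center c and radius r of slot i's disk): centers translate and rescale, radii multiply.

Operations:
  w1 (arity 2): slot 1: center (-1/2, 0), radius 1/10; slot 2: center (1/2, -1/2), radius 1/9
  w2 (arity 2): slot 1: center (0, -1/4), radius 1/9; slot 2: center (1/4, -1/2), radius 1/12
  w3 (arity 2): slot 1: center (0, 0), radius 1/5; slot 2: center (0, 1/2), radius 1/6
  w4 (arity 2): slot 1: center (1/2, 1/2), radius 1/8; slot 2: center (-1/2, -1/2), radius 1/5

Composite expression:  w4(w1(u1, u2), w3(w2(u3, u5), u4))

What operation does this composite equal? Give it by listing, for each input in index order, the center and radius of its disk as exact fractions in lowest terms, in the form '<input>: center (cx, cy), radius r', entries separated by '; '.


Follow each u-input down from w4: c' goes to c + r*c', radius to r*r'.
u1: after 2 affine steps, its disk has center (7/16, 1/2), radius 1/80
u2: after 2 affine steps, its disk has center (9/16, 7/16), radius 1/72
u3: after 3 affine steps, its disk has center (-1/2, -51/100), radius 1/225
u5: after 3 affine steps, its disk has center (-49/100, -13/25), radius 1/300
u4: after 2 affine steps, its disk has center (-1/2, -2/5), radius 1/30

u1: center (7/16, 1/2), radius 1/80; u2: center (9/16, 7/16), radius 1/72; u3: center (-1/2, -51/100), radius 1/225; u4: center (-1/2, -2/5), radius 1/30; u5: center (-49/100, -13/25), radius 1/300


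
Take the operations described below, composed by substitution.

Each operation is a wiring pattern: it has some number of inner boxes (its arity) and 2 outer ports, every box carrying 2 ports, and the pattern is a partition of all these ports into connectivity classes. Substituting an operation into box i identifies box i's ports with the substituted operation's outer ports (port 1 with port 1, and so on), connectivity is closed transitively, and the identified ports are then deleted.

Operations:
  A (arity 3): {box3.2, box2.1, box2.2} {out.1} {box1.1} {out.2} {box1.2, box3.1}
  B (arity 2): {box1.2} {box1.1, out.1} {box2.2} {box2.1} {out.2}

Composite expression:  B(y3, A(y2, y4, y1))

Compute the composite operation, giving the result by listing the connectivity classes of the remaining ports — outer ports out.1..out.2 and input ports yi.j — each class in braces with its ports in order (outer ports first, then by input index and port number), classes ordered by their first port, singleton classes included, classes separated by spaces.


Treat the ports identified at B as solder joints: merge, then drop.
the subtree at A composes to {out.1} {out.2} {y1.1, y2.2} {y1.2, y4.1, y4.2} {y2.1} on (y2, y4, y1); out.j = own outer ports
the subtree at B composes to {out.1, y3.1} {out.2} {y1.1, y2.2} {y1.2, y4.1, y4.2} {y2.1} {y3.2} on (y3, y2, y4, y1); out.j = own outer ports

{out.1, y3.1} {out.2} {y1.1, y2.2} {y1.2, y4.1, y4.2} {y2.1} {y3.2}


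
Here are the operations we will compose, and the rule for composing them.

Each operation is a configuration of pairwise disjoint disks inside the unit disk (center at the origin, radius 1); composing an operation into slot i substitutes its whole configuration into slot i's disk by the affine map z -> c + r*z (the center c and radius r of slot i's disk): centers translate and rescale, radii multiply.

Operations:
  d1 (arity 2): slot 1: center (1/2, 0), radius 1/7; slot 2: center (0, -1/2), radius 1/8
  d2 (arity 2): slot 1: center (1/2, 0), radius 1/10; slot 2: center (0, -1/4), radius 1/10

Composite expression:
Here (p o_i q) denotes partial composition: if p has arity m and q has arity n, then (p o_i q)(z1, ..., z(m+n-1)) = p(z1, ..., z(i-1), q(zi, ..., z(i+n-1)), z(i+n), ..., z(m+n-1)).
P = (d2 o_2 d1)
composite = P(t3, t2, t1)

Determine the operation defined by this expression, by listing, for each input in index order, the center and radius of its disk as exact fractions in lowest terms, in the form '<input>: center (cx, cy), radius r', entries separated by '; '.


Below d2, radii multiply path by path; the t-disk centers shift.
input t3: composing its 1 substitution step yields center (1/2, 0), radius 1/10
input t2: composing its 2 substitution steps yields center (1/20, -1/4), radius 1/70
input t1: composing its 2 substitution steps yields center (0, -3/10), radius 1/80

t1: center (0, -3/10), radius 1/80; t2: center (1/20, -1/4), radius 1/70; t3: center (1/2, 0), radius 1/10
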